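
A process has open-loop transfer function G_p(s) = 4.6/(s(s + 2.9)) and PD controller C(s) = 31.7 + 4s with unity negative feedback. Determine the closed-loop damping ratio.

Forward path: (31.7 + 4s)·4.6/(s(s+2.9)). The closed-loop characteristic equation is s² + (2.9 + 4.6·4)s + 4.6·31.7 = 0.
That is s² + 21.3s + 145.8 = 0, so ω_n = 12.08 rad/s and ζ = 21.3/(2·12.08) = 0.8819.

ζ = 0.882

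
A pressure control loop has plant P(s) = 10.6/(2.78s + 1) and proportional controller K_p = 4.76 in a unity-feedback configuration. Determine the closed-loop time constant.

τ = 0.054 s

Closed loop: T(s) = K_p·P/(1+K_p·P) = 50.46/(2.78s + 1 + 50.46), with pole at s = −(1 + 50.46)/2.78 = −18.51.
Closed-loop time constant τ = 1/18.51 = 0.054 s.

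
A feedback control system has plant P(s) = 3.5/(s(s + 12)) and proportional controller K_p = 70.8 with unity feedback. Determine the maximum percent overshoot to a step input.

From 1 + K_pP(s) = 0: s² + 12s + 247.8 = 0 ⇒ ω_n = 15.74, ζ = 0.3812.
%OS = 100·exp(−πζ/√(1−ζ²)) = 100·exp(−π·0.3812/√0.8547) = 27.4%.

27.4%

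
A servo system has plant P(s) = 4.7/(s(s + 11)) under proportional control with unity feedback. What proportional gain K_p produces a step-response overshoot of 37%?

K_p = 70.7

From %OS = 100·exp(−πζ/√(1−ζ²)) = 37%, ζ = −ln(0.37)/√(π²+ln²(0.37)) = 0.3017.
Characteristic equation s² + 11s + 4.7K_p = 0 gives ζ = 11/(2√(4.7K_p)).
Setting ζ = 0.3017: √(4.7K_p) = 11/(2·0.3017) = 18.23, so K_p = 332.3/4.7 = 70.7.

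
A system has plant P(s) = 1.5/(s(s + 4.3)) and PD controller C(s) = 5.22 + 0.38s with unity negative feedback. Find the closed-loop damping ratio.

Forward path: (5.22 + 0.38s)·1.5/(s(s+4.3)). The closed-loop characteristic equation is s² + (4.3 + 1.5·0.38)s + 1.5·5.22 = 0.
That is s² + 4.87s + 7.83 = 0, so ω_n = 2.798 rad/s and ζ = 4.87/(2·2.798) = 0.8702.

ζ = 0.87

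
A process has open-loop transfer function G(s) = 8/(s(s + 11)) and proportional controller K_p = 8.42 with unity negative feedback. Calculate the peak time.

T_p = 0.516 s

Closed-loop characteristic equation: s² + 11s + 67.36 = 0, so ω_n = 8.207 rad/s and ζ = 11/(2·8.207) = 0.6701.
Damped frequency ω_d = ω_n√(1−ζ²) = 6.092 rad/s, so peak time T_p = π/ω_d = 0.516 s.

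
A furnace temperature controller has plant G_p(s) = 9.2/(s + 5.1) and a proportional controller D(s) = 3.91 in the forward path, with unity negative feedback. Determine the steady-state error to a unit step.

The loop is type 0. Static position error constant K_pos = D(0)·G_p(0) = 3.91·1.804 = 7.053.
Steady-state error to a unit step: e_ss = 1/(1+K_pos) = 1/8.053 = 0.124.

0.124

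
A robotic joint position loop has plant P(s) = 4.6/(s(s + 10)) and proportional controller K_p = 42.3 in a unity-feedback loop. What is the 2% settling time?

T_s ≈ 0.8 s

Closed-loop characteristic equation: s² + 10s + 194.6 = 0, so ω_n = 13.95 rad/s and ζ = 10/(2·13.95) = 0.3584.
2% settling time T_s ≈ 4/(ζω_n) = 4/5 = 0.8 s.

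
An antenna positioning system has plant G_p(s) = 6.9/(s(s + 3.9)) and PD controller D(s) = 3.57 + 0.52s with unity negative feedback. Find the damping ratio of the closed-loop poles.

Forward path: (3.57 + 0.52s)·6.9/(s(s+3.9)). The closed-loop characteristic equation is s² + (3.9 + 6.9·0.52)s + 6.9·3.57 = 0.
That is s² + 7.488s + 24.63 = 0, so ω_n = 4.963 rad/s and ζ = 7.488/(2·4.963) = 0.7544.

ζ = 0.754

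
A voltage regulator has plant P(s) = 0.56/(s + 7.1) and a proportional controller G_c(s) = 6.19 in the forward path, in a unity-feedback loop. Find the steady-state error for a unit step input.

The loop is type 0. Static position error constant K_pos = G_c(0)·P(0) = 6.19·0.07887 = 0.4882.
Steady-state error to a unit step: e_ss = 1/(1+K_pos) = 1/1.488 = 0.672.

0.672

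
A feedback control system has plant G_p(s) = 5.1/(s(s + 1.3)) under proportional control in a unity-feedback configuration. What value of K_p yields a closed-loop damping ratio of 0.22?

K_p = 1.71

Closed-loop characteristic equation: s² + 1.3s + K_p·5.1 = 0.
So ω_n = √(5.1K_p) and 2ζω_n = 1.3, giving ζ = 1.3/(2√(5.1K_p)).
Setting ζ = 0.22: √(5.1K_p) = 1.3/(2·0.22) = 2.955, so K_p = 8.729/5.1 = 1.71.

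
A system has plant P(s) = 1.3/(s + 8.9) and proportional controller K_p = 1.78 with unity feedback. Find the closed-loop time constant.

τ = 0.0892 s

Closed-loop transfer function: T(s) = K_p·P(s)/(1 + K_p·P(s)) = 2.314/(s + 8.9 + 2.314) = 2.314/(s + 11.21).
Time constant τ = 1/11.21 = 0.0892 s.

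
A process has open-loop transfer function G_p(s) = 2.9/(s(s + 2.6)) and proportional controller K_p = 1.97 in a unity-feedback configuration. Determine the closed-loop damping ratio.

The closed-loop denominator is s(s+2.6) + 1.97·2.9 = s² + 2.6s + 5.713.
So ω_n² = 5.713 ⇒ ω_n = 2.39 rad/s, and ζ = 2.6/(2ω_n) = 0.544.

ζ = 0.544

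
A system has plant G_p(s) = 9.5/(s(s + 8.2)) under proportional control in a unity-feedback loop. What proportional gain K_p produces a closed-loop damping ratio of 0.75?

Closed-loop characteristic equation: s² + 8.2s + K_p·9.5 = 0.
So ω_n = √(9.5K_p) and 2ζω_n = 8.2, giving ζ = 8.2/(2√(9.5K_p)).
Setting ζ = 0.75: √(9.5K_p) = 8.2/(2·0.75) = 5.467, so K_p = 29.88/9.5 = 3.15.

K_p = 3.15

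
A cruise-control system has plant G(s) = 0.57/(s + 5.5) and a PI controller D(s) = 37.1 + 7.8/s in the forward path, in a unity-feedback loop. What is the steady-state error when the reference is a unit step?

0

The open loop D(s)G(s) has a pole at the origin (type 1), so the static position error constant is infinite and e_ss = 1/(1+∞) = 0.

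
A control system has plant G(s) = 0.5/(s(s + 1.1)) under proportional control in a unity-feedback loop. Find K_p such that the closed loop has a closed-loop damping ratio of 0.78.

K_p = 0.994

Closed-loop characteristic equation: s² + 1.1s + K_p·0.5 = 0.
So ω_n = √(0.5K_p) and 2ζω_n = 1.1, giving ζ = 1.1/(2√(0.5K_p)).
Setting ζ = 0.78: √(0.5K_p) = 1.1/(2·0.78) = 0.7051, so K_p = 0.4972/0.5 = 0.994.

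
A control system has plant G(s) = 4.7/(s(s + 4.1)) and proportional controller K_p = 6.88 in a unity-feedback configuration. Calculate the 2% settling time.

From 1 + K_pG(s) = 0: s² + 4.1s + 32.34 = 0 ⇒ ω_n = 5.686, ζ = 0.3605.
2% settling time T_s ≈ 4/(ζω_n) = 4/2.05 = 1.95 s.

T_s ≈ 1.95 s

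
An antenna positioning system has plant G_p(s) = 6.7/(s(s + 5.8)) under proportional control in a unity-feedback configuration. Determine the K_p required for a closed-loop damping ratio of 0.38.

K_p = 8.69

Closed-loop characteristic equation: s² + 5.8s + K_p·6.7 = 0.
So ω_n = √(6.7K_p) and 2ζω_n = 5.8, giving ζ = 5.8/(2√(6.7K_p)).
Setting ζ = 0.38: √(6.7K_p) = 5.8/(2·0.38) = 7.632, so K_p = 58.24/6.7 = 8.69.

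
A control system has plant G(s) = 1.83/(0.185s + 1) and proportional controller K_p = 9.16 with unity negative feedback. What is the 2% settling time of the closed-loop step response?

T_s ≈ 0.0417 s

Closed loop: T(s) = K_p·G/(1+K_p·G) = 16.76/(0.185s + 1 + 16.76), with pole at s = −(1 + 16.76)/0.185 = −96.02.
τ = 1/96.02 = 0.01042 s, so 2% settling time ≈ 4τ = 0.0417 s.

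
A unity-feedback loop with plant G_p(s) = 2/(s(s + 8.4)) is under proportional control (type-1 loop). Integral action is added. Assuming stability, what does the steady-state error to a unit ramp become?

The integrator raises the loop to type 2, so K_v → ∞ and e_ss to a ramp is zero.

0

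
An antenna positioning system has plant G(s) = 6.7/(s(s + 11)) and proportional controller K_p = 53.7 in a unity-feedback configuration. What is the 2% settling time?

The closed-loop denominator s² + 11s + 359.8 gives ω_n = √359.8 = 18.97 and ζ = 11/(2ω_n) = 0.29.
2% settling time T_s ≈ 4/(ζω_n) = 4/5.5 = 0.727 s.

T_s ≈ 0.727 s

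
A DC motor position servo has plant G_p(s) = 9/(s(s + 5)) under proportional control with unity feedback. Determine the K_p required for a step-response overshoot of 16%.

From %OS = 100·exp(−πζ/√(1−ζ²)) = 16%, ζ = −ln(0.16)/√(π²+ln²(0.16)) = 0.5039.
Characteristic equation s² + 5s + 9K_p = 0 gives ζ = 5/(2√(9K_p)).
Setting ζ = 0.5039: √(9K_p) = 5/(2·0.5039) = 4.962, so K_p = 24.62/9 = 2.74.

K_p = 2.74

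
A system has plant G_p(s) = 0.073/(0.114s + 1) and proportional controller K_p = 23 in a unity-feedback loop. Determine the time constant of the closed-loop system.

Closed loop: T(s) = K_p·G_p/(1+K_p·G_p) = 1.679/(0.114s + 1 + 1.679), with pole at s = −(1 + 1.679)/0.114 = −23.5.
Closed-loop time constant τ = 1/23.5 = 0.0426 s.

τ = 0.0426 s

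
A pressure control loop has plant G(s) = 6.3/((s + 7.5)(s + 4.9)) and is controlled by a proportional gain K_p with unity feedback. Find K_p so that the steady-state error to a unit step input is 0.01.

K_p = 578

For a type-0 loop with proportional control, e_ss = 1/(1 + K_p·G(0)).
G(0) = 0.1714. Require 1/(1 + K_p·0.1714) = 0.01, so 1 + 0.1714·K_p = 100.
K_p = (100 − 1)/0.1714 = 578.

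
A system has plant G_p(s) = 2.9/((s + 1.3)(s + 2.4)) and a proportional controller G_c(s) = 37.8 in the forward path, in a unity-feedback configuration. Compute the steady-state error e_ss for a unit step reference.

The loop is type 0. Static position error constant K_pos = G_c(0)·G_p(0) = 37.8·0.9295 = 35.13.
Steady-state error to a unit step: e_ss = 1/(1+K_pos) = 1/36.13 = 0.0277.

0.0277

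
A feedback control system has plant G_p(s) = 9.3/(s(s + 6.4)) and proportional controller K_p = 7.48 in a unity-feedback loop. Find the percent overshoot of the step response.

The closed-loop denominator s² + 6.4s + 69.56 gives ω_n = √69.56 = 8.341 and ζ = 6.4/(2ω_n) = 0.3837.
%OS = 100·exp(−πζ/√(1−ζ²)) = 100·exp(−π·0.3837/√0.8528) = 27.1%.

27.1%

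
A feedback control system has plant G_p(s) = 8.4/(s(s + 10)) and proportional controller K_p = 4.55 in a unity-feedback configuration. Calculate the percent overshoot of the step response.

1.33%

Closed-loop characteristic equation: s² + 10s + 38.22 = 0, so ω_n = 6.182 rad/s and ζ = 10/(2·6.182) = 0.8088.
%OS = 100·exp(−πζ/√(1−ζ²)) = 100·exp(−π·0.8088/√0.3459) = 1.33%.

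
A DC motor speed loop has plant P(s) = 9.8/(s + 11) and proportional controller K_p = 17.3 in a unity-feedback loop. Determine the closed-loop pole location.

s = -180.5

Closed-loop transfer function: T(s) = K_p·P(s)/(1 + K_p·P(s)) = 169.5/(s + 11 + 169.5) = 169.5/(s + 180.5).
The closed-loop pole is at s = −180.5.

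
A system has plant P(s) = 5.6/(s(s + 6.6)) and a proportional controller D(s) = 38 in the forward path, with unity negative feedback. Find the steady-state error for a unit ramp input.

The loop has one pole at the origin (type 1). Velocity error constant K_v = lim_{s→0} s·D(s)P(s) = 38·5.6/6.6 = 32.24.
Steady-state error to a unit ramp: e_ss = 1/K_v = 0.031.

0.031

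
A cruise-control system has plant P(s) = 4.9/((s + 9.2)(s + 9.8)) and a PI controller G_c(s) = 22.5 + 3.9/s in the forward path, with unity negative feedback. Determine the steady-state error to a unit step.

0

The open loop G_c(s)P(s) has a pole at the origin (type 1), so the static position error constant is infinite and e_ss = 1/(1+∞) = 0.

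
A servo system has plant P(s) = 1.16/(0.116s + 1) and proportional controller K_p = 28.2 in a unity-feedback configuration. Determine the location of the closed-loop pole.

s = -290.6

Closed loop: T(s) = K_p·P/(1+K_p·P) = 32.71/(0.116s + 1 + 32.71), with pole at s = −(1 + 32.71)/0.116 = −290.6.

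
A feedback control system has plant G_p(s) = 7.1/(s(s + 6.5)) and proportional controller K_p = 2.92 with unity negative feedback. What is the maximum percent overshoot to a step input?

4.07%

The closed-loop denominator s² + 6.5s + 20.73 gives ω_n = √20.73 = 4.553 and ζ = 6.5/(2ω_n) = 0.7138.
%OS = 100·exp(−πζ/√(1−ζ²)) = 100·exp(−π·0.7138/√0.4905) = 4.07%.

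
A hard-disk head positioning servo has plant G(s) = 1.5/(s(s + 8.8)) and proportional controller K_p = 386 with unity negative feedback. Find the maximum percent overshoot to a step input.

55.7%

The closed-loop denominator s² + 8.8s + 579 gives ω_n = √579 = 24.06 and ζ = 8.8/(2ω_n) = 0.1829.
%OS = 100·exp(−πζ/√(1−ζ²)) = 100·exp(−π·0.1829/√0.9666) = 55.7%.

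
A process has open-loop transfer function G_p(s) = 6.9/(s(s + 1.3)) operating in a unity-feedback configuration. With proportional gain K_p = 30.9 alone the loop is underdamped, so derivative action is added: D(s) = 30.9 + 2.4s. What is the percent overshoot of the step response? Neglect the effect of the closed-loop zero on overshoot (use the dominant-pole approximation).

Forward path: (30.9 + 2.4s)·6.9/(s(s+1.3)). The closed-loop characteristic equation is s² + (1.3 + 6.9·2.4)s + 6.9·30.9 = 0.
That is s² + 17.86s + 213.2 = 0, so ω_n = 14.6 rad/s and ζ = 17.86/(2·14.6) = 0.6116.
%OS = 100·exp(−πζ/√(1−ζ²)) = 8.82%.

8.82%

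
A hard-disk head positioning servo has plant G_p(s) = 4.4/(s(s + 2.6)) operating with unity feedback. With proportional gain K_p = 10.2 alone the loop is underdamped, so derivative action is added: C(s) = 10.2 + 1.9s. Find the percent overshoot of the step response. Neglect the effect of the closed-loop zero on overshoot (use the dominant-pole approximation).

1.15%

Forward path: (10.2 + 1.9s)·4.4/(s(s+2.6)). The closed-loop characteristic equation is s² + (2.6 + 4.4·1.9)s + 4.4·10.2 = 0.
That is s² + 10.96s + 44.88 = 0, so ω_n = 6.699 rad/s and ζ = 10.96/(2·6.699) = 0.818.
%OS = 100·exp(−πζ/√(1−ζ²)) = 1.15%.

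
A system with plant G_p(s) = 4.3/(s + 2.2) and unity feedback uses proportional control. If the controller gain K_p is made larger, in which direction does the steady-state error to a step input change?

decrease

The position error constant K_pos = K_p·G_p(0) grows with K_p, and e_ss = 1/(1+K_pos) falls.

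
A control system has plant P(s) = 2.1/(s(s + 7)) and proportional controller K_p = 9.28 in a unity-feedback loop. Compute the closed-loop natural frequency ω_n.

1 + K_p·P(s) = 0 gives s² + 7s + 19.49 = 0.
So ω_n² = 19.49 ⇒ ω_n = 4.415 rad/s, and ζ = 7/(2ω_n) = 0.793.

ω_n = 4.41 rad/s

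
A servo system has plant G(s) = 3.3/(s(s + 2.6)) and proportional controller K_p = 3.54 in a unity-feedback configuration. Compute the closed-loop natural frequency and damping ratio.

ω_n = 3.42 rad/s, ζ = 0.38

1 + K_p·G(s) = 0 gives s² + 2.6s + 11.68 = 0.
Matching s² + 2ζω_n s + ω_n²: ω_n = √11.68 = 3.418 rad/s and 2ζω_n = 2.6, so ζ = 2.6/(2·3.418) = 0.38.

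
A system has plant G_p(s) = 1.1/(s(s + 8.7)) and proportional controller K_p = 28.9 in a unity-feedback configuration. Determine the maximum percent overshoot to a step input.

Closed-loop characteristic equation: s² + 8.7s + 31.79 = 0, so ω_n = 5.638 rad/s and ζ = 8.7/(2·5.638) = 0.7715.
%OS = 100·exp(−πζ/√(1−ζ²)) = 100·exp(−π·0.7715/√0.4048) = 2.22%.

2.22%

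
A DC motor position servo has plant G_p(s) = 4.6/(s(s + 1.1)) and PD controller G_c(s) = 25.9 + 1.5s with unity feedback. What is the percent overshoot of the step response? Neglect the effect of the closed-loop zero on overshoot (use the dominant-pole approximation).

Forward path: (25.9 + 1.5s)·4.6/(s(s+1.1)). The closed-loop characteristic equation is s² + (1.1 + 4.6·1.5)s + 4.6·25.9 = 0.
That is s² + 8s + 119.1 = 0, so ω_n = 10.92 rad/s and ζ = 8/(2·10.92) = 0.3665.
%OS = 100·exp(−πζ/√(1−ζ²)) = 29%.

29%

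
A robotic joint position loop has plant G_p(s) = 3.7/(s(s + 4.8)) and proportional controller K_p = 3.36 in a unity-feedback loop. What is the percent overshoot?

Closed-loop characteristic equation: s² + 4.8s + 12.43 = 0, so ω_n = 3.526 rad/s and ζ = 4.8/(2·3.526) = 0.6807.
%OS = 100·exp(−πζ/√(1−ζ²)) = 100·exp(−π·0.6807/√0.5367) = 5.4%.

5.4%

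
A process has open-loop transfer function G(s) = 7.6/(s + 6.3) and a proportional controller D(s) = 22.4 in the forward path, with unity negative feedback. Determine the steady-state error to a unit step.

0.0357

The loop is type 0. Static position error constant K_pos = D(0)·G(0) = 22.4·1.206 = 27.02.
Steady-state error to a unit step: e_ss = 1/(1+K_pos) = 1/28.02 = 0.0357.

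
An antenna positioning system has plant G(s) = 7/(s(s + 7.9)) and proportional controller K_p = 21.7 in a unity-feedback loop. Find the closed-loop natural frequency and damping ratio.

ω_n = 12.3 rad/s, ζ = 0.32

The closed-loop denominator is s(s+7.9) + 21.7·7 = s² + 7.9s + 151.9.
So ω_n² = 151.9 ⇒ ω_n = 12.32 rad/s, and ζ = 7.9/(2ω_n) = 0.32.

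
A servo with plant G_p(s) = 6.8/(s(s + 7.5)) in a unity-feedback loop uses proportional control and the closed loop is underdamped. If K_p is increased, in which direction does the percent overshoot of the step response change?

increase

Characteristic equation s² + 7.5s + K_p·6.8 = 0: raising K_p raises ω_n while 2ζω_n = 7.5 is fixed, so ζ falls and overshoot grows.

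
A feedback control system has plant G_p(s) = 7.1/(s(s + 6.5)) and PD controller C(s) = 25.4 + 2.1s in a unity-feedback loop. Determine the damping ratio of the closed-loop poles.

ζ = 0.797

Forward path: (25.4 + 2.1s)·7.1/(s(s+6.5)). The closed-loop characteristic equation is s² + (6.5 + 7.1·2.1)s + 7.1·25.4 = 0.
That is s² + 21.41s + 180.3 = 0, so ω_n = 13.43 rad/s and ζ = 21.41/(2·13.43) = 0.7972.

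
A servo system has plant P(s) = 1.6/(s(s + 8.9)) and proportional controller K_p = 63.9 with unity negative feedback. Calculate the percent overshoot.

21.4%

The closed-loop denominator s² + 8.9s + 102.2 gives ω_n = √102.2 = 10.11 and ζ = 8.9/(2ω_n) = 0.4401.
%OS = 100·exp(−πζ/√(1−ζ²)) = 100·exp(−π·0.4401/√0.8063) = 21.4%.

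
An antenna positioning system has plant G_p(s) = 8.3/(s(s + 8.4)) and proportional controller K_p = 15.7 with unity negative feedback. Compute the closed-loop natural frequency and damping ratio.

The closed-loop denominator is s(s+8.4) + 15.7·8.3 = s² + 8.4s + 130.3.
So ω_n² = 130.3 ⇒ ω_n = 11.42 rad/s, and ζ = 8.4/(2ω_n) = 0.368.

ω_n = 11.4 rad/s, ζ = 0.368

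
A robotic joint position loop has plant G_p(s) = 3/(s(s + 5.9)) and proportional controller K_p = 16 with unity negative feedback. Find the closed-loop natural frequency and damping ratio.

ω_n = 6.93 rad/s, ζ = 0.426

The closed-loop denominator is s(s+5.9) + 16·3 = s² + 5.9s + 48.
So ω_n² = 48 ⇒ ω_n = 6.928 rad/s, and ζ = 5.9/(2ω_n) = 0.426.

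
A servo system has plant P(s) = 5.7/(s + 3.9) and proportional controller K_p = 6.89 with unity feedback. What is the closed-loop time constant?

τ = 0.0232 s

Closed-loop transfer function: T(s) = K_p·P(s)/(1 + K_p·P(s)) = 39.27/(s + 3.9 + 39.27) = 39.27/(s + 43.17).
Time constant τ = 1/43.17 = 0.0232 s.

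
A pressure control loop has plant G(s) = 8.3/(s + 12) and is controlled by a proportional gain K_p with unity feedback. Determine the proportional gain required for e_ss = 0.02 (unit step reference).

K_p = 70.8

Steady-state error for a unit step on this type-0 loop is 1/(1 + K_p·G(0)).
G(0) = 0.6917. Require 1/(1 + K_p·0.6917) = 0.02, so 1 + 0.6917·K_p = 50.
K_p = (50 − 1)/0.6917 = 70.8.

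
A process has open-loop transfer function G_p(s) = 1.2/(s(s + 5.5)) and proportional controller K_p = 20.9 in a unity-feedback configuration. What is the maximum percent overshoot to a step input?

12.7%

Closed-loop characteristic equation: s² + 5.5s + 25.08 = 0, so ω_n = 5.008 rad/s and ζ = 5.5/(2·5.008) = 0.5491.
%OS = 100·exp(−πζ/√(1−ζ²)) = 100·exp(−π·0.5491/√0.6985) = 12.7%.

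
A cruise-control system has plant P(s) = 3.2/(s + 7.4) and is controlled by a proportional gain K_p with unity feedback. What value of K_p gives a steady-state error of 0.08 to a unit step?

Steady-state error for a unit step on this type-0 loop is 1/(1 + K_p·P(0)).
P(0) = 0.4324. Require 1/(1 + K_p·0.4324) = 0.08, so 1 + 0.4324·K_p = 12.5.
K_p = (12.5 − 1)/0.4324 = 26.6.

K_p = 26.6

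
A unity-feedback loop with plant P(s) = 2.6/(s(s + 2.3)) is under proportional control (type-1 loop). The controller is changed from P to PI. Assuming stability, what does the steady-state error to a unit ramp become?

0

The integrator raises the loop to type 2, so K_v → ∞ and e_ss to a ramp is zero.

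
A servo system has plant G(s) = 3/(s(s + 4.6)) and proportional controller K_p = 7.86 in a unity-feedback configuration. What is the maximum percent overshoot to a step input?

18.5%

The closed-loop denominator s² + 4.6s + 23.58 gives ω_n = √23.58 = 4.856 and ζ = 4.6/(2ω_n) = 0.4736.
%OS = 100·exp(−πζ/√(1−ζ²)) = 100·exp(−π·0.4736/√0.7757) = 18.5%.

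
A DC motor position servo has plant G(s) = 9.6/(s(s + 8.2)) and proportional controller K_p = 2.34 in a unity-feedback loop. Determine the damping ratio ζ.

With unity feedback the closed-loop characteristic equation is s² + 8.2s + 2.34·9.6 = s² + 8.2s + 22.46 = 0.
So ω_n² = 22.46 ⇒ ω_n = 4.74 rad/s, and ζ = 8.2/(2ω_n) = 0.865.

ζ = 0.865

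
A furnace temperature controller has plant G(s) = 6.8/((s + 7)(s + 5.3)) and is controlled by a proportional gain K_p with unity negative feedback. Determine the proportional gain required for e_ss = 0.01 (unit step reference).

Steady-state error for a unit step on this type-0 loop is 1/(1 + K_p·G(0)).
G(0) = 0.1833. Require 1/(1 + K_p·0.1833) = 0.01, so 1 + 0.1833·K_p = 100.
K_p = (100 − 1)/0.1833 = 540.

K_p = 540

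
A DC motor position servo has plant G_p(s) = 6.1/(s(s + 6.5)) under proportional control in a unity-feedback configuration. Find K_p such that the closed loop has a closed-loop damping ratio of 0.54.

Closed-loop characteristic equation: s² + 6.5s + K_p·6.1 = 0.
So ω_n = √(6.1K_p) and 2ζω_n = 6.5, giving ζ = 6.5/(2√(6.1K_p)).
Setting ζ = 0.54: √(6.1K_p) = 6.5/(2·0.54) = 6.019, so K_p = 36.22/6.1 = 5.94.

K_p = 5.94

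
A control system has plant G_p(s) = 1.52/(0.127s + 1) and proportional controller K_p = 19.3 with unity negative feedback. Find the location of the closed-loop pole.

Closed loop: T(s) = K_p·G_p/(1+K_p·G_p) = 29.34/(0.127s + 1 + 29.34), with pole at s = −(1 + 29.34)/0.127 = −238.9.

s = -238.9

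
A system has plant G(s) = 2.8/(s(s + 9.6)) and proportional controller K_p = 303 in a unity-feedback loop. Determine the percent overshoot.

The closed-loop denominator s² + 9.6s + 848.4 gives ω_n = √848.4 = 29.13 and ζ = 9.6/(2ω_n) = 0.1648.
%OS = 100·exp(−πζ/√(1−ζ²)) = 100·exp(−π·0.1648/√0.9728) = 59.2%.

59.2%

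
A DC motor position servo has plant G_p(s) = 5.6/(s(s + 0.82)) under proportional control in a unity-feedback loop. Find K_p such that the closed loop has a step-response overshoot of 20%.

From %OS = 100·exp(−πζ/√(1−ζ²)) = 20%, ζ = −ln(0.2)/√(π²+ln²(0.2)) = 0.4559.
Characteristic equation s² + 0.82s + 5.6K_p = 0 gives ζ = 0.82/(2√(5.6K_p)).
Setting ζ = 0.4559: √(5.6K_p) = 0.82/(2·0.4559) = 0.8992, so K_p = 0.8086/5.6 = 0.144.

K_p = 0.144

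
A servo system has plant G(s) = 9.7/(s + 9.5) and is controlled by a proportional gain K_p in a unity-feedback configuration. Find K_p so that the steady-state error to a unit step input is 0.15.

Steady-state error for a unit step on this type-0 loop is 1/(1 + K_p·G(0)).
G(0) = 1.021. Require 1/(1 + K_p·1.021) = 0.15, so 1 + 1.021·K_p = 6.667.
K_p = (6.667 − 1)/1.021 = 5.55.

K_p = 5.55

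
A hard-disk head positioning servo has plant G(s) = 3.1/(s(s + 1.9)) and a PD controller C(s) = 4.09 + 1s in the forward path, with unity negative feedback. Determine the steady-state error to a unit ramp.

The loop has one pole at the origin (type 1). Velocity error constant K_v = lim_{s→0} s·C(s)G(s) = 4.09·3.1/1.9 = 6.673.
Steady-state error to a unit ramp: e_ss = 1/K_v = 0.15.

0.15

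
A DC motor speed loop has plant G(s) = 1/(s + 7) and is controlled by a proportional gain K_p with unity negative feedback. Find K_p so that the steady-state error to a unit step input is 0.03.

Steady-state error for a unit step on this type-0 loop is 1/(1 + K_p·G(0)).
G(0) = 0.1429. Require 1/(1 + K_p·0.1429) = 0.03, so 1 + 0.1429·K_p = 33.33.
K_p = (33.33 − 1)/0.1429 = 226.

K_p = 226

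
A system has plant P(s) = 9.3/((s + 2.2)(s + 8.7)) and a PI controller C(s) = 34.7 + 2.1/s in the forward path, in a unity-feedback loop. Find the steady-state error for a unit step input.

0

The open loop C(s)P(s) has a pole at the origin (type 1), so the static position error constant is infinite and e_ss = 1/(1+∞) = 0.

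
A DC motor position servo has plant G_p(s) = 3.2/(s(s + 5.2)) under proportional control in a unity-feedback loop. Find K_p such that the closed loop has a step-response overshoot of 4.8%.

K_p = 4.37

From %OS = 100·exp(−πζ/√(1−ζ²)) = 4.8%, ζ = −ln(0.048)/√(π²+ln²(0.048)) = 0.695.
Characteristic equation s² + 5.2s + 3.2K_p = 0 gives ζ = 5.2/(2√(3.2K_p)).
Setting ζ = 0.695: √(3.2K_p) = 5.2/(2·0.695) = 3.741, so K_p = 14/3.2 = 4.37.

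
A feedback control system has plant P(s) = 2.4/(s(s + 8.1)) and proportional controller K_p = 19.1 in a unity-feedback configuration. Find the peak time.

T_p = 0.579 s

From 1 + K_pP(s) = 0: s² + 8.1s + 45.84 = 0 ⇒ ω_n = 6.771, ζ = 0.5982.
Damped frequency ω_d = ω_n√(1−ζ²) = 5.426 rad/s, so peak time T_p = π/ω_d = 0.579 s.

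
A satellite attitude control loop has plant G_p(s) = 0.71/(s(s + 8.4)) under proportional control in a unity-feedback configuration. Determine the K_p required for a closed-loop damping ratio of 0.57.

K_p = 76.5

Closed-loop characteristic equation: s² + 8.4s + K_p·0.71 = 0.
So ω_n = √(0.71K_p) and 2ζω_n = 8.4, giving ζ = 8.4/(2√(0.71K_p)).
Setting ζ = 0.57: √(0.71K_p) = 8.4/(2·0.57) = 7.368, so K_p = 54.29/0.71 = 76.5.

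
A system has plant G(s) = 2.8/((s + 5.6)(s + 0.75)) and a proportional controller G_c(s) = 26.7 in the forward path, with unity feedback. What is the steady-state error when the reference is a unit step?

0.0532

The loop is type 0. Static position error constant K_pos = G_c(0)·G(0) = 26.7·0.6667 = 17.8.
Steady-state error to a unit step: e_ss = 1/(1+K_pos) = 1/18.8 = 0.0532.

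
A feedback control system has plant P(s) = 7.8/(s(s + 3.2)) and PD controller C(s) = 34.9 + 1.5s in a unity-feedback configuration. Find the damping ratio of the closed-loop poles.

ζ = 0.452

Forward path: (34.9 + 1.5s)·7.8/(s(s+3.2)). The closed-loop characteristic equation is s² + (3.2 + 7.8·1.5)s + 7.8·34.9 = 0.
That is s² + 14.9s + 272.2 = 0, so ω_n = 16.5 rad/s and ζ = 14.9/(2·16.5) = 0.4515.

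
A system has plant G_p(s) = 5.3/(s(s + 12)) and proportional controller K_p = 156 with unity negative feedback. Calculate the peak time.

T_p = 0.112 s

The closed-loop denominator s² + 12s + 826.8 gives ω_n = √826.8 = 28.75 and ζ = 12/(2ω_n) = 0.2087.
Damped frequency ω_d = ω_n√(1−ζ²) = 28.12 rad/s, so peak time T_p = π/ω_d = 0.112 s.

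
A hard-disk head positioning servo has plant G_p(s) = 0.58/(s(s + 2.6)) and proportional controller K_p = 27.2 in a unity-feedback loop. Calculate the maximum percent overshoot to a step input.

33.7%

From 1 + K_pG_p(s) = 0: s² + 2.6s + 15.78 = 0 ⇒ ω_n = 3.972, ζ = 0.3273.
%OS = 100·exp(−πζ/√(1−ζ²)) = 100·exp(−π·0.3273/√0.8929) = 33.7%.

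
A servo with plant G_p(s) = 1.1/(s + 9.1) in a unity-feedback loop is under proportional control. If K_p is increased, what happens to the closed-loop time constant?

decrease

The closed-loop bandwidth 9.1+K_p·1.1 grows with K_p, so τ shrinks.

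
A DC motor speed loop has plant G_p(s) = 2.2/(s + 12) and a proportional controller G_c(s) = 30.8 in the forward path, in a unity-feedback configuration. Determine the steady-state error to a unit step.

The loop is type 0. Static position error constant K_pos = G_c(0)·G_p(0) = 30.8·0.1833 = 5.647.
Steady-state error to a unit step: e_ss = 1/(1+K_pos) = 1/6.647 = 0.15.

0.15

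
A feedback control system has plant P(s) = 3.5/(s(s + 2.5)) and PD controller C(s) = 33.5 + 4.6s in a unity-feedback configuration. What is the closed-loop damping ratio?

Forward path: (33.5 + 4.6s)·3.5/(s(s+2.5)). The closed-loop characteristic equation is s² + (2.5 + 3.5·4.6)s + 3.5·33.5 = 0.
That is s² + 18.6s + 117.2 = 0, so ω_n = 10.83 rad/s and ζ = 18.6/(2·10.83) = 0.8589.

ζ = 0.859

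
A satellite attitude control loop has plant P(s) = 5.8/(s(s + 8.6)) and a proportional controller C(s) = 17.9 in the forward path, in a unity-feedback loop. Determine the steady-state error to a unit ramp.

The loop has one pole at the origin (type 1). Velocity error constant K_v = lim_{s→0} s·C(s)P(s) = 17.9·5.8/8.6 = 12.07.
Steady-state error to a unit ramp: e_ss = 1/K_v = 0.0828.

0.0828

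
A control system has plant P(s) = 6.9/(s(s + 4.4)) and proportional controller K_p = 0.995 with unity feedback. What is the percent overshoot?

0.778%

The closed-loop denominator s² + 4.4s + 6.865 gives ω_n = √6.865 = 2.62 and ζ = 4.4/(2ω_n) = 0.8396.
%OS = 100·exp(−πζ/√(1−ζ²)) = 100·exp(−π·0.8396/√0.295) = 0.778%.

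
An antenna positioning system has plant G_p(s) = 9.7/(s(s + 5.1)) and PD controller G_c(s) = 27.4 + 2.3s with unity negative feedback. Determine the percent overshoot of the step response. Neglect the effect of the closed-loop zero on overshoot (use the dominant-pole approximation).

0.762%

Forward path: (27.4 + 2.3s)·9.7/(s(s+5.1)). The closed-loop characteristic equation is s² + (5.1 + 9.7·2.3)s + 9.7·27.4 = 0.
That is s² + 27.41s + 265.8 = 0, so ω_n = 16.3 rad/s and ζ = 27.41/(2·16.3) = 0.8407.
%OS = 100·exp(−πζ/√(1−ζ²)) = 0.762%.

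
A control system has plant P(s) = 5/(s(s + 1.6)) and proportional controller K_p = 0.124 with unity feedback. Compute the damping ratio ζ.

The closed-loop denominator is s(s+1.6) + 0.124·5 = s² + 1.6s + 0.62.
Matching s² + 2ζω_n s + ω_n²: ω_n = √0.62 = 0.7874 rad/s and 2ζω_n = 1.6, so ζ = 1.6/(2·0.7874) = 1.02.

ζ = 1.02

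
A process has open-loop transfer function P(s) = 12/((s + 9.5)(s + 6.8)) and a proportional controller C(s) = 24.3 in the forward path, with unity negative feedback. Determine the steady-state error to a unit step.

The loop is type 0. Static position error constant K_pos = C(0)·P(0) = 24.3·0.1858 = 4.514.
Steady-state error to a unit step: e_ss = 1/(1+K_pos) = 1/5.514 = 0.181.

0.181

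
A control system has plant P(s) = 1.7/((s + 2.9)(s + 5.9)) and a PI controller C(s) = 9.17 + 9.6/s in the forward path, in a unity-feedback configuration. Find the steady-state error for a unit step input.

0

The open loop C(s)P(s) has a pole at the origin (type 1), so the static position error constant is infinite and e_ss = 1/(1+∞) = 0.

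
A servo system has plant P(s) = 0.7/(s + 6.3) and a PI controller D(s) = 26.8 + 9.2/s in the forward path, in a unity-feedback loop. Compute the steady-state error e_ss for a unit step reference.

0

The open loop D(s)P(s) has a pole at the origin (type 1), so the static position error constant is infinite and e_ss = 1/(1+∞) = 0.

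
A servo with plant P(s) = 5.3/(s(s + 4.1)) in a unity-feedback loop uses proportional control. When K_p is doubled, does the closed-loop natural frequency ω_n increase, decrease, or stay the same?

increase

ω_n = √(5.3·K_p), which grows with K_p.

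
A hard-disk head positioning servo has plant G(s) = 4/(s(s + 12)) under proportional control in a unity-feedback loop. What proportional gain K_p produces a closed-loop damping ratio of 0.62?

K_p = 23.4

Closed-loop characteristic equation: s² + 12s + K_p·4 = 0.
So ω_n = √(4K_p) and 2ζω_n = 12, giving ζ = 12/(2√(4K_p)).
Setting ζ = 0.62: √(4K_p) = 12/(2·0.62) = 9.677, so K_p = 93.65/4 = 23.4.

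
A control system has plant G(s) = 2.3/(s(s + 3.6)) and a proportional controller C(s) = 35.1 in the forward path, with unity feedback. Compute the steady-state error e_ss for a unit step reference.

0

The open loop C(s)G(s) has a pole at the origin (type 1), so the static position error constant is infinite and e_ss = 1/(1+∞) = 0.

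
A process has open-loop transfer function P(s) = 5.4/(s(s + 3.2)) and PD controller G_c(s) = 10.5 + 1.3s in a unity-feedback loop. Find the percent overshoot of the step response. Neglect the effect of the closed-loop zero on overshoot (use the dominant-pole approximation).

Forward path: (10.5 + 1.3s)·5.4/(s(s+3.2)). The closed-loop characteristic equation is s² + (3.2 + 5.4·1.3)s + 5.4·10.5 = 0.
That is s² + 10.22s + 56.7 = 0, so ω_n = 7.53 rad/s and ζ = 10.22/(2·7.53) = 0.6786.
%OS = 100·exp(−πζ/√(1−ζ²)) = 5.49%.

5.49%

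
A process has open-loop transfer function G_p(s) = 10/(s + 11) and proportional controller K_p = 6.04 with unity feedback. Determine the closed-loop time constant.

τ = 0.014 s

Closed-loop transfer function: T(s) = K_p·G_p(s)/(1 + K_p·G_p(s)) = 60.4/(s + 11 + 60.4) = 60.4/(s + 71.4).
Time constant τ = 1/71.4 = 0.014 s.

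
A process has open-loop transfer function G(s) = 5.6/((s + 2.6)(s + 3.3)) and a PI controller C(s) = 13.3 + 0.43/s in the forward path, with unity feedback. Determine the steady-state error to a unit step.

The open loop C(s)G(s) has a pole at the origin (type 1), so the static position error constant is infinite and e_ss = 1/(1+∞) = 0.

0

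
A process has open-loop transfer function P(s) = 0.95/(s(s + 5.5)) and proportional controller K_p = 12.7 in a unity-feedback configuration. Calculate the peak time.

T_p = 1.48 s

From 1 + K_pP(s) = 0: s² + 5.5s + 12.06 = 0 ⇒ ω_n = 3.473, ζ = 0.7917.
Damped frequency ω_d = ω_n√(1−ζ²) = 2.122 rad/s, so peak time T_p = π/ω_d = 1.48 s.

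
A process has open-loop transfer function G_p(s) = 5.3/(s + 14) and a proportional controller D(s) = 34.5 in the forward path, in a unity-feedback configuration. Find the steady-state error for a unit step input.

The loop is type 0. Static position error constant K_pos = D(0)·G_p(0) = 34.5·0.3786 = 13.06.
Steady-state error to a unit step: e_ss = 1/(1+K_pos) = 1/14.06 = 0.0711.

0.0711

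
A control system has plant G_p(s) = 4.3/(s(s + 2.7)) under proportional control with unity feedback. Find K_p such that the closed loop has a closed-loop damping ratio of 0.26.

K_p = 6.27

Closed-loop characteristic equation: s² + 2.7s + K_p·4.3 = 0.
So ω_n = √(4.3K_p) and 2ζω_n = 2.7, giving ζ = 2.7/(2√(4.3K_p)).
Setting ζ = 0.26: √(4.3K_p) = 2.7/(2·0.26) = 5.192, so K_p = 26.96/4.3 = 6.27.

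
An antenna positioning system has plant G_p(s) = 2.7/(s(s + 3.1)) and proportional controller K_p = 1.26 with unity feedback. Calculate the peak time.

From 1 + K_pG_p(s) = 0: s² + 3.1s + 3.402 = 0 ⇒ ω_n = 1.844, ζ = 0.8404.
Damped frequency ω_d = ω_n√(1−ζ²) = 0.9997 rad/s, so peak time T_p = π/ω_d = 3.14 s.

T_p = 3.14 s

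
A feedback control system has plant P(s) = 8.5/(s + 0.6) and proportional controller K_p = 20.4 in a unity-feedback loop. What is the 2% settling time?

T_s ≈ 0.023 s

Closed-loop transfer function: T(s) = K_p·P(s)/(1 + K_p·P(s)) = 173.4/(s + 0.6 + 173.4) = 173.4/(s + 174).
Time constant τ = 1/174 = 0.005747 s, so the 2% settling time is about 4τ = 0.023 s.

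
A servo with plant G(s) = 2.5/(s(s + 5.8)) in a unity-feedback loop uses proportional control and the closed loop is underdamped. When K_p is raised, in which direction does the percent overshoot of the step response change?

ζ = 5.8/(2√(2.5K_p)) decreases as K_p grows; lower damping means more overshoot.

increase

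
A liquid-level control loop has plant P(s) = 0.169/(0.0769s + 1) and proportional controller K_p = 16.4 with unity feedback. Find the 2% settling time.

Closed loop: T(s) = K_p·P/(1+K_p·P) = 2.772/(0.0769s + 1 + 2.772), with pole at s = −(1 + 2.772)/0.0769 = −49.05.
τ = 1/49.05 = 0.02039 s, so 2% settling time ≈ 4τ = 0.0816 s.

T_s ≈ 0.0816 s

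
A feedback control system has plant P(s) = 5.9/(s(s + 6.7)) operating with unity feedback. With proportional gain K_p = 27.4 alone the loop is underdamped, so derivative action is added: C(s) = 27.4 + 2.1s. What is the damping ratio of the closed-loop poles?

Forward path: (27.4 + 2.1s)·5.9/(s(s+6.7)). The closed-loop characteristic equation is s² + (6.7 + 5.9·2.1)s + 5.9·27.4 = 0.
That is s² + 19.09s + 161.7 = 0, so ω_n = 12.71 rad/s and ζ = 19.09/(2·12.71) = 0.7507.

ζ = 0.751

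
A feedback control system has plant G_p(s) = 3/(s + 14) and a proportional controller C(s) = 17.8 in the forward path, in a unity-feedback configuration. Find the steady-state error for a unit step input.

0.208

The loop is type 0. Static position error constant K_pos = C(0)·G_p(0) = 17.8·0.2143 = 3.814.
Steady-state error to a unit step: e_ss = 1/(1+K_pos) = 1/4.814 = 0.208.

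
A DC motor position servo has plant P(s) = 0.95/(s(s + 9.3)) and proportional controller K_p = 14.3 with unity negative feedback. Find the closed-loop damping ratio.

With unity feedback the closed-loop characteristic equation is s² + 9.3s + 14.3·0.95 = s² + 9.3s + 13.59 = 0.
So ω_n² = 13.59 ⇒ ω_n = 3.686 rad/s, and ζ = 9.3/(2ω_n) = 1.26.

ζ = 1.26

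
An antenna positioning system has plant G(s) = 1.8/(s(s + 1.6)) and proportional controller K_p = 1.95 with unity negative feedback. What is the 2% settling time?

T_s ≈ 5 s

The closed-loop denominator s² + 1.6s + 3.51 gives ω_n = √3.51 = 1.873 and ζ = 1.6/(2ω_n) = 0.427.
2% settling time T_s ≈ 4/(ζω_n) = 4/0.8 = 5 s.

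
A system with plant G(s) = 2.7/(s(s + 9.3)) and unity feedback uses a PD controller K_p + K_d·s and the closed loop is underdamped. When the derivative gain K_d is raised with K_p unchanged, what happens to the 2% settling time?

Characteristic equation s² + (9.3 + 2.7K_d)s + 2.7K_p = 0: raising K_d increases ζω_n = (9.3+2.7K_d)/2 while the loop stays underdamped, so T_s ≈ 4/(ζω_n) decreases.

decrease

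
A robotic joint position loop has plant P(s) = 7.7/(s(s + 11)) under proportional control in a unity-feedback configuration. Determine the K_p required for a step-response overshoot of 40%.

From %OS = 100·exp(−πζ/√(1−ζ²)) = 40%, ζ = −ln(0.4)/√(π²+ln²(0.4)) = 0.28.
Characteristic equation s² + 11s + 7.7K_p = 0 gives ζ = 11/(2√(7.7K_p)).
Setting ζ = 0.28: √(7.7K_p) = 11/(2·0.28) = 19.64, so K_p = 385.8/7.7 = 50.1.

K_p = 50.1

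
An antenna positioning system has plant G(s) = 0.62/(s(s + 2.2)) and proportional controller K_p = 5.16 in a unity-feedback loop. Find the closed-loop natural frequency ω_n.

ω_n = 1.79 rad/s

The closed-loop denominator is s(s+2.2) + 5.16·0.62 = s² + 2.2s + 3.199.
So ω_n² = 3.199 ⇒ ω_n = 1.789 rad/s, and ζ = 2.2/(2ω_n) = 0.615.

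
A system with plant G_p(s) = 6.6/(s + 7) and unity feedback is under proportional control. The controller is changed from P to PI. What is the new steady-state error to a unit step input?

0

Adding integral action puts a pole at s = 0 in the forward path, raising the system type to 1; a type-1 loop has zero steady-state error to a step.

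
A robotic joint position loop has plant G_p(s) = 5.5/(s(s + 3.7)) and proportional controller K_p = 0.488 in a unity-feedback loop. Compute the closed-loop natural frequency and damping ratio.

With unity feedback the closed-loop characteristic equation is s² + 3.7s + 0.488·5.5 = s² + 3.7s + 2.684 = 0.
So ω_n² = 2.684 ⇒ ω_n = 1.638 rad/s, and ζ = 3.7/(2ω_n) = 1.13.

ω_n = 1.64 rad/s, ζ = 1.13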